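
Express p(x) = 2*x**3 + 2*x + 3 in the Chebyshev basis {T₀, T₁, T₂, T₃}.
(3)T₀ + (7/2)T₁ + (1/2)T₃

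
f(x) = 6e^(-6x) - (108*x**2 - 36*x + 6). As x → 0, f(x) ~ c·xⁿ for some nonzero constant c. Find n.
3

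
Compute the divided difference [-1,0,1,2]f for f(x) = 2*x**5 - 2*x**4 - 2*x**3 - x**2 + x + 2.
4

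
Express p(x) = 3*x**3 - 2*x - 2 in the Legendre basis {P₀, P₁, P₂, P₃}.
(-2)P₀ + (-1/5)P₁ + (6/5)P₃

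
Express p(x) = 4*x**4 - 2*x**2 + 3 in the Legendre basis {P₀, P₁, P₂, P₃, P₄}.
(47/15)P₀ + (20/21)P₂ + (32/35)P₄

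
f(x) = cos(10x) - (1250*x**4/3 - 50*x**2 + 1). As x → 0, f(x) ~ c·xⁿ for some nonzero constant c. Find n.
6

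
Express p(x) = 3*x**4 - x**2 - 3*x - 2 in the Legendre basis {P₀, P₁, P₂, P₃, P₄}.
(-26/15)P₀ + (-3)P₁ + (22/21)P₂ + (24/35)P₄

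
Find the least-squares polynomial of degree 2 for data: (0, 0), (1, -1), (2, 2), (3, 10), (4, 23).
4/35 + (-261/70)x + (33/14)x²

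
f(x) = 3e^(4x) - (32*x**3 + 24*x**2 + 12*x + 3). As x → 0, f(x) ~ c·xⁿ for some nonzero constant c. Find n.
4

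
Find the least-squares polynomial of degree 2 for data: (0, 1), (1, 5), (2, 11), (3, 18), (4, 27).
34/35 + (47/14)x + (11/14)x²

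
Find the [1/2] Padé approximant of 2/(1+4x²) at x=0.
2/(4*x**2 + 1)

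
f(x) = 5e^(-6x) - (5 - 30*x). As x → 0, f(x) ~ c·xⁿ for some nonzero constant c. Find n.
2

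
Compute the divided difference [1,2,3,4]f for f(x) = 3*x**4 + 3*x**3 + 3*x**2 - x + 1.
33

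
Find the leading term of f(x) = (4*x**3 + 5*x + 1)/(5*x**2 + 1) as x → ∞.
4*x/5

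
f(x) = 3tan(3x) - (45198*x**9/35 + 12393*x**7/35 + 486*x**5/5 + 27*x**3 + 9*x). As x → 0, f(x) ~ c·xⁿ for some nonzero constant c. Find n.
11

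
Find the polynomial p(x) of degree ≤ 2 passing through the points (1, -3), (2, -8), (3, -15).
-x**2 - 2*x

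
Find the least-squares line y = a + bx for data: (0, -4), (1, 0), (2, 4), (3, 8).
a = -4, b = 4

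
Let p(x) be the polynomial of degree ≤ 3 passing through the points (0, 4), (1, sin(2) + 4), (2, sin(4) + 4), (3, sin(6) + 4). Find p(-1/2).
-35*sin(2)/16 + 21*sin(4)/16 - 5*sin(6)/16 + 4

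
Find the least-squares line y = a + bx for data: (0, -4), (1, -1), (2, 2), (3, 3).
a = -18/5, b = 12/5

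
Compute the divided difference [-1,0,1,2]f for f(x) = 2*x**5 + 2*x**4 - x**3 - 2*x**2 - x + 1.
13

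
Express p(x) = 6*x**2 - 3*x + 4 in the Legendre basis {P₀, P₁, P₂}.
(6)P₀ + (-3)P₁ + (4)P₂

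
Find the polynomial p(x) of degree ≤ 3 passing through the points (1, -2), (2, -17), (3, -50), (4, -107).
-x**3 - 3*x**2 + x + 1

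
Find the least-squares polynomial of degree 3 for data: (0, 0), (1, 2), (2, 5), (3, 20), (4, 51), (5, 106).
19/126 + (1679/756)x + (-263/126)x² + (127/108)x³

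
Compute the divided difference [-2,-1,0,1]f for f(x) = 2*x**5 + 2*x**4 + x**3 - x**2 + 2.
7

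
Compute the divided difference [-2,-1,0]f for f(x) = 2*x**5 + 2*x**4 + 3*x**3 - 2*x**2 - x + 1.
-27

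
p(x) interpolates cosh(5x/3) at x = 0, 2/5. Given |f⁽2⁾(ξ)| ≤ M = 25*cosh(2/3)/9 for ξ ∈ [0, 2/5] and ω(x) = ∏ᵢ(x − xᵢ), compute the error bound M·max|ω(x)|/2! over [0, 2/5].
cosh(2/3)/18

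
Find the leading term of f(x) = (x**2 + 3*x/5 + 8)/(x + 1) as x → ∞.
x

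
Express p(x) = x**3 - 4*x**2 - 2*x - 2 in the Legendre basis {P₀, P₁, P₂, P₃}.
(-10/3)P₀ + (-7/5)P₁ + (-8/3)P₂ + (2/5)P₃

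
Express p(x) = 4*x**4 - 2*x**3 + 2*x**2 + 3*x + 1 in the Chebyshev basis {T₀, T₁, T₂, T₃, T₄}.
(7/2)T₀ + (3/2)T₁ + (3)T₂ + (-1/2)T₃ + (1/2)T₄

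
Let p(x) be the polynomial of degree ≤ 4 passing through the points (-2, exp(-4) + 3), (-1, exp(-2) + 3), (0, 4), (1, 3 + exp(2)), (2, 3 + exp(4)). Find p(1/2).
(-20*exp(2) + 3 + (-5*exp(4) + 60*exp(2) + 474)*exp(4))*exp(-4)/128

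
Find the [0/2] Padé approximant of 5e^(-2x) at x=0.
5/(2*x**2 + 2*x + 1)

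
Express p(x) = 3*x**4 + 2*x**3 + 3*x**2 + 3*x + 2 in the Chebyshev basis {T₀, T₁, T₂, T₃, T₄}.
(37/8)T₀ + (9/2)T₁ + (3)T₂ + (1/2)T₃ + (3/8)T₄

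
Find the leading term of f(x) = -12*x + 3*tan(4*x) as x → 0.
64*x**3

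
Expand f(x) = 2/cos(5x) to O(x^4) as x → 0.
2 + 25*x**2 + O(x**4)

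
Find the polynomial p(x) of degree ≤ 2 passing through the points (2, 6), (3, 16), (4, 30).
2*x**2 - 2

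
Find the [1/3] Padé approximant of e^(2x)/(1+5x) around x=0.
(9*x/13 + 1)/(122*x**3/39 - 77*x**2/13 + 48*x/13 + 1)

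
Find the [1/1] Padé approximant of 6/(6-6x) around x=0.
1/(1 - x)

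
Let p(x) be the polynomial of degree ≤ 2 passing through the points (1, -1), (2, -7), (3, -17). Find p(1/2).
1/2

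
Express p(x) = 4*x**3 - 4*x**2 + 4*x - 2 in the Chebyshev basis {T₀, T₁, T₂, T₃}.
(-4)T₀ + (7)T₁ + (-2)T₂ + T₃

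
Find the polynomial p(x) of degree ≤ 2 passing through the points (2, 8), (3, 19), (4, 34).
2*x**2 + x - 2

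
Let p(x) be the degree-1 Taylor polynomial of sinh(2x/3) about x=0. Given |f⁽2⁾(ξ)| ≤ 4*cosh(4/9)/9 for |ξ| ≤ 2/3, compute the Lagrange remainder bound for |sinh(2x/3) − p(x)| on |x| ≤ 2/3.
8*cosh(4/9)/81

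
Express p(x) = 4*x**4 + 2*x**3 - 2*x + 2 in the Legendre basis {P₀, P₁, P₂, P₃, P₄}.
(14/5)P₀ + (-4/5)P₁ + (16/7)P₂ + (4/5)P₃ + (32/35)P₄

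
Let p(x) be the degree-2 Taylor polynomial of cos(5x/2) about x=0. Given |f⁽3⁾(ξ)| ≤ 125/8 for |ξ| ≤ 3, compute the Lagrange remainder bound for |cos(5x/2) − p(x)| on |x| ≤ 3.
1125/16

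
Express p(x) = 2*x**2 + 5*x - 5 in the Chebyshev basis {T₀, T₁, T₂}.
(-4)T₀ + (5)T₁ + T₂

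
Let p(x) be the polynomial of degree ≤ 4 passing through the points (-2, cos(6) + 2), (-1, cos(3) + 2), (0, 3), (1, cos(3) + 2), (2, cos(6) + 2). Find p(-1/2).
5*cos(3)/16 - cos(6)/64 + 173/64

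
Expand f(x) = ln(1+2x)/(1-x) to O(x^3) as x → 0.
2*x + O(x**3)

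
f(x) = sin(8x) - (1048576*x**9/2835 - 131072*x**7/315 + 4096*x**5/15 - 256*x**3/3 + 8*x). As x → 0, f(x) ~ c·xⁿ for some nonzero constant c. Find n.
11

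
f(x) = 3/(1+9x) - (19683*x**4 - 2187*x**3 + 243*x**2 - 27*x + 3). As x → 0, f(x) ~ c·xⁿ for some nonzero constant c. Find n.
5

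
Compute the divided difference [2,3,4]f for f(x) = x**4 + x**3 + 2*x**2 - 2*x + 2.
66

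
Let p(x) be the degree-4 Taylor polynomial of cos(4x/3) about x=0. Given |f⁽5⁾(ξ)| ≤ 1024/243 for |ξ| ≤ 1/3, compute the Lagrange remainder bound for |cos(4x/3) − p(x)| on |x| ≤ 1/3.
128/885735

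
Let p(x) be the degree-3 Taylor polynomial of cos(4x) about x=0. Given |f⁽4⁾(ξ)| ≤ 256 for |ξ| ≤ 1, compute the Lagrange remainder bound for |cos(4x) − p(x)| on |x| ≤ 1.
32/3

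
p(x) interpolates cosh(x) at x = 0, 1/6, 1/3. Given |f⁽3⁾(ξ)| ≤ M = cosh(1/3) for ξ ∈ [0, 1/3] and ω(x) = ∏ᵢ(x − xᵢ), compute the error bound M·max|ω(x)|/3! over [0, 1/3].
sqrt(3)*cosh(1/3)/5832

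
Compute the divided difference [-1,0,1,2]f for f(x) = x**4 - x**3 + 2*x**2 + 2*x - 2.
1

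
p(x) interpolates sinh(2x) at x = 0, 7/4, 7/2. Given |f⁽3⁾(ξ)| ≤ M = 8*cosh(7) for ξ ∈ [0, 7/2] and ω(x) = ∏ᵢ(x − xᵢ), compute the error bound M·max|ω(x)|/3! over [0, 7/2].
343*sqrt(3)*cosh(7)/216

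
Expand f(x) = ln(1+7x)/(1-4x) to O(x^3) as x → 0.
7*x + 7*x**2/2 + O(x**3)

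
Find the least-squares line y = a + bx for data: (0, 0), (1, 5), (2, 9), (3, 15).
a = -1/10, b = 49/10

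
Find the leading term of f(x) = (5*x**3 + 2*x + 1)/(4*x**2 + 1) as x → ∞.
5*x/4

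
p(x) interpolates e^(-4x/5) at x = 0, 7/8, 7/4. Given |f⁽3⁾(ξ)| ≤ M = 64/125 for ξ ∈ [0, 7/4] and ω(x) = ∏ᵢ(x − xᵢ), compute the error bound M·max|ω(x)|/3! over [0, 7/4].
343*sqrt(3)/27000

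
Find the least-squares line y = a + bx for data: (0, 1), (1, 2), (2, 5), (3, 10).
a = 0, b = 3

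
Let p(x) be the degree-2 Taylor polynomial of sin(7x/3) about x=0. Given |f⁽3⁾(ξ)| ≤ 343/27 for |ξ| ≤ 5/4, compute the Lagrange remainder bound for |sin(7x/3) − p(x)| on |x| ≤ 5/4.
42875/10368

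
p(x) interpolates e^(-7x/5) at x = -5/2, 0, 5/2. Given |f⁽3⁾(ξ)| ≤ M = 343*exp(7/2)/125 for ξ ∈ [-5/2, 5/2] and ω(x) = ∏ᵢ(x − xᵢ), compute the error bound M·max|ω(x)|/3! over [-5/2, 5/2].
343*sqrt(3)*exp(7/2)/216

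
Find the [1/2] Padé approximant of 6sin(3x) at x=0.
18*x/(3*x**2/2 + 1)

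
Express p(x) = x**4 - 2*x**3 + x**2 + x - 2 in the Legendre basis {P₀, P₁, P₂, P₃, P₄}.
(-22/15)P₀ + (-1/5)P₁ + (26/21)P₂ + (-4/5)P₃ + (8/35)P₄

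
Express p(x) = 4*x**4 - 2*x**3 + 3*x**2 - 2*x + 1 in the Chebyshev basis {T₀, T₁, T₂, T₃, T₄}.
(4)T₀ + (-7/2)T₁ + (7/2)T₂ + (-1/2)T₃ + (1/2)T₄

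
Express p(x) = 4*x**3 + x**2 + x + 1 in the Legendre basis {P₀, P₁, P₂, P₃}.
(4/3)P₀ + (17/5)P₁ + (2/3)P₂ + (8/5)P₃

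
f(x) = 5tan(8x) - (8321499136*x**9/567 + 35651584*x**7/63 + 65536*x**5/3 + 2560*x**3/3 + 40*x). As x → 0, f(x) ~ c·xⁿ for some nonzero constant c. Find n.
11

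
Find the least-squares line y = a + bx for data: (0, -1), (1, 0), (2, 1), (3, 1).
a = -4/5, b = 7/10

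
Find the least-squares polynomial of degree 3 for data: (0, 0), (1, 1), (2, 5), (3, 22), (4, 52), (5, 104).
1/9 + (-109/378)x + (-47/252)x² + (95/108)x³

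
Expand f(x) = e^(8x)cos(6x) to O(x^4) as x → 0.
1 + 8*x + 14*x**2 - 176*x**3/3 + O(x**4)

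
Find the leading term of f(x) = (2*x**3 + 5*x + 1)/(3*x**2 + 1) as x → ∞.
2*x/3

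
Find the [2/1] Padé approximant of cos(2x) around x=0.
1 - 2*x**2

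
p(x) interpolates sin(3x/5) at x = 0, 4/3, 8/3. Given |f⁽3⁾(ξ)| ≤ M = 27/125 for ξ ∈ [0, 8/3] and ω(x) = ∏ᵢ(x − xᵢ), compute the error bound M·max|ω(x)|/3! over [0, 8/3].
64*sqrt(3)/3375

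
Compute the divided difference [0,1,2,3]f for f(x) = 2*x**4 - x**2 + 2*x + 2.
12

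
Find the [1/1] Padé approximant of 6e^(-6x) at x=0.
(6 - 18*x)/(3*x + 1)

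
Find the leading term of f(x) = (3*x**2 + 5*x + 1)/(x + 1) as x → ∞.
3*x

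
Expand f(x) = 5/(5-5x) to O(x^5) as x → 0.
1 + x + x**2 + x**3 + x**4 + O(x**5)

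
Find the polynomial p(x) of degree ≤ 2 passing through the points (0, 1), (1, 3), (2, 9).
2*x**2 + 1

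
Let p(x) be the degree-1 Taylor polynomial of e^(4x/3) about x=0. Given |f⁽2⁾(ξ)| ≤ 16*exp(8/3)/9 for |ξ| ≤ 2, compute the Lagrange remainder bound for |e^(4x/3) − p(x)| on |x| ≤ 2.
32*exp(8/3)/9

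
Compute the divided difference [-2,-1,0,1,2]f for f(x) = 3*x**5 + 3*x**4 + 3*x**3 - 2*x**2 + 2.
3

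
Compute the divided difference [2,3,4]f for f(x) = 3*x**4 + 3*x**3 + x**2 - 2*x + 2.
193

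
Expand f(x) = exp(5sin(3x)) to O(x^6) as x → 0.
1 + 15*x + 225*x**2/2 + 540*x**3 + 14175*x**4/8 + 3807*x**5 + O(x**6)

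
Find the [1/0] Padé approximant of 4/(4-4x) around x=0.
x + 1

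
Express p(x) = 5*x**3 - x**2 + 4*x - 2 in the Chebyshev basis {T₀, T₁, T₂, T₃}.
(-5/2)T₀ + (31/4)T₁ + (-1/2)T₂ + (5/4)T₃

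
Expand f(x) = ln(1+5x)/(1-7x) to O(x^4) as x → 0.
5*x + 45*x**2/2 + 1195*x**3/6 + O(x**4)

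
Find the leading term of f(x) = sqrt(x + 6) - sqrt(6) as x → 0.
sqrt(6)*x/12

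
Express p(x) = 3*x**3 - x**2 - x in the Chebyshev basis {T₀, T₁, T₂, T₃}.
(-1/2)T₀ + (5/4)T₁ + (-1/2)T₂ + (3/4)T₃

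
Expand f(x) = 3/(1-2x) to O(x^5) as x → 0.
3 + 6*x + 12*x**2 + 24*x**3 + 48*x**4 + O(x**5)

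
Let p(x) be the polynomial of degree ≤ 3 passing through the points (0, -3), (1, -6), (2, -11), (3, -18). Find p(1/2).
-17/4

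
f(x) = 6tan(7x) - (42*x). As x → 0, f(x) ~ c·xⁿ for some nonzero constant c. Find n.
3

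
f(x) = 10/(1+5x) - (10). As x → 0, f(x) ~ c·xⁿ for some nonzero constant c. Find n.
1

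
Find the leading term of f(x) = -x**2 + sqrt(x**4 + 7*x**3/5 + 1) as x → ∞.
7*x/10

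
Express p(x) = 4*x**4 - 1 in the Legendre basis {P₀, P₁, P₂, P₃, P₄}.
(-1/5)P₀ + (16/7)P₂ + (32/35)P₄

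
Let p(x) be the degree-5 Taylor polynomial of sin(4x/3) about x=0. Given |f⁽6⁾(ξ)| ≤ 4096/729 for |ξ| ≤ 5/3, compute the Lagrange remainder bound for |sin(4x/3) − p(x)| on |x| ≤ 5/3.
800000/4782969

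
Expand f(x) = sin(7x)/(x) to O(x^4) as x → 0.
7 - 343*x**2/6 + O(x**4)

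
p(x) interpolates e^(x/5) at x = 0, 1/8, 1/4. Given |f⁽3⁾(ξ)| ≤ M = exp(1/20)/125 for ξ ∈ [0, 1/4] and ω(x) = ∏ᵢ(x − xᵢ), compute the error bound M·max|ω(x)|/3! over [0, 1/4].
sqrt(3)*exp(1/20)/1728000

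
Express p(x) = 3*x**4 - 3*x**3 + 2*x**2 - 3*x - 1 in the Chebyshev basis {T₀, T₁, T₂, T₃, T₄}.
(9/8)T₀ + (-21/4)T₁ + (5/2)T₂ + (-3/4)T₃ + (3/8)T₄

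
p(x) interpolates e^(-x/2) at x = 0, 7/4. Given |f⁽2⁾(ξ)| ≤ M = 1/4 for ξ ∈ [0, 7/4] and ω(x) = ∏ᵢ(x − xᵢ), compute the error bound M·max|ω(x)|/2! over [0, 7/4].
49/512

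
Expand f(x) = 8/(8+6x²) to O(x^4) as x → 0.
1 - 3*x**2/4 + O(x**4)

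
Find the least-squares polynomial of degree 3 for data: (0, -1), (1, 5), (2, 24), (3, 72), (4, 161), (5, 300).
-47/63 + (265/189)x + (55/36)x² + (221/108)x³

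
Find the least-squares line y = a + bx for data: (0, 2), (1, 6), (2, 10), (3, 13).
a = 11/5, b = 37/10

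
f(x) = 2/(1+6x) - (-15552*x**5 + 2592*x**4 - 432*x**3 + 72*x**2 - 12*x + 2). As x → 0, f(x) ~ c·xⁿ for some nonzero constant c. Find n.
6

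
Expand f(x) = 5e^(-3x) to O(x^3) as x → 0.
5 - 15*x + 45*x**2/2 + O(x**3)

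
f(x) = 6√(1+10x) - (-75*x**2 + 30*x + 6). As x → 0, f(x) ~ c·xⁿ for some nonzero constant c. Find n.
3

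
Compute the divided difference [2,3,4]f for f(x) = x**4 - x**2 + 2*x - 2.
54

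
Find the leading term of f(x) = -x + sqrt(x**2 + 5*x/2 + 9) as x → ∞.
5/4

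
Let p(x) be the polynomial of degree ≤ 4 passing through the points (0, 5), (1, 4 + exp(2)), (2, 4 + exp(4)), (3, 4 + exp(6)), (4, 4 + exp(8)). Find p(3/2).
-5*exp(6)/32 + 15*exp(2)/32 + 507/128 + 45*exp(4)/64 + 3*exp(8)/128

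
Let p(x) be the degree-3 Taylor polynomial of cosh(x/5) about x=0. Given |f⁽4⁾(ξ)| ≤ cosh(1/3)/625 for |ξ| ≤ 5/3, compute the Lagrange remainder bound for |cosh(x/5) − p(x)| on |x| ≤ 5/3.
cosh(1/3)/1944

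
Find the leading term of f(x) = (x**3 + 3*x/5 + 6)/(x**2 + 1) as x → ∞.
x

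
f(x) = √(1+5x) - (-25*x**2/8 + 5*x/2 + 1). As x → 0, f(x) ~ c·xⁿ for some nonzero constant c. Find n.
3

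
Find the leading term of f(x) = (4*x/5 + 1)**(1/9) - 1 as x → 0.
4*x/45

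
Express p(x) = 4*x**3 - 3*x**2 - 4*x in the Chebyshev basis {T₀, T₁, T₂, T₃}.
(-3/2)T₀ - T₁ + (-3/2)T₂ + T₃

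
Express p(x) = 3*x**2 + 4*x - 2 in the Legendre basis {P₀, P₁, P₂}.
-P₀ + (4)P₁ + (2)P₂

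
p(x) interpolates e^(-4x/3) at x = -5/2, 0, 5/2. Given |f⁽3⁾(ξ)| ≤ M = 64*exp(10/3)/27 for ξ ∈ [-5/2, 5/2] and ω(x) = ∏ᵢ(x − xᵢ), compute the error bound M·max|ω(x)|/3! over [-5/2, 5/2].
1000*sqrt(3)*exp(10/3)/729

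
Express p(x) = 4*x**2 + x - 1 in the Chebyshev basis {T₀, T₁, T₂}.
T₀ + T₁ + (2)T₂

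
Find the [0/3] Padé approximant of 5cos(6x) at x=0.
5/(18*x**2 + 1)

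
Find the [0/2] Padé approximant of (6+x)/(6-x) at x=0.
1/(x**2/18 - x/3 + 1)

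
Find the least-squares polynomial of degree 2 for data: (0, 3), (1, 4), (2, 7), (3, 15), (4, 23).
102/35 + (-23/70)x + (19/14)x²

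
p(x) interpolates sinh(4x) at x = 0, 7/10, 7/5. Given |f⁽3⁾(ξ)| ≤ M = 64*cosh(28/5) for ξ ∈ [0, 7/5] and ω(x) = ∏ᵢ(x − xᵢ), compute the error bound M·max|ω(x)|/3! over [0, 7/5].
2744*sqrt(3)*cosh(28/5)/3375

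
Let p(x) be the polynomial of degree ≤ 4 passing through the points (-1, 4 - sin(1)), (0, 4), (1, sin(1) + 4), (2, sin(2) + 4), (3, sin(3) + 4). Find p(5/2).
-65*sin(1)/128 + 35*sin(3)/128 + 35*sin(2)/32 + 4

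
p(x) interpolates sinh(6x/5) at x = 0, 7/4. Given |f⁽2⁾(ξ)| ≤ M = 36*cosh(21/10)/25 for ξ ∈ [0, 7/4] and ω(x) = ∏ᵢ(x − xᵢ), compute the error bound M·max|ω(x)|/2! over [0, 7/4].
441*cosh(21/10)/800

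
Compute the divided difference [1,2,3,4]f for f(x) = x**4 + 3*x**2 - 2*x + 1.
10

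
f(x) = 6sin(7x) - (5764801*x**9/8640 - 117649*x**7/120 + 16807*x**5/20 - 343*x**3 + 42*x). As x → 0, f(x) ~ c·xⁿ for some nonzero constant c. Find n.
11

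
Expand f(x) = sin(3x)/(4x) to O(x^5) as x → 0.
3/4 - 9*x**2/8 + 81*x**4/160 + O(x**5)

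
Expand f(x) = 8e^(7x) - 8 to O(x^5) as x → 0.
56*x + 196*x**2 + 1372*x**3/3 + 2401*x**4/3 + O(x**5)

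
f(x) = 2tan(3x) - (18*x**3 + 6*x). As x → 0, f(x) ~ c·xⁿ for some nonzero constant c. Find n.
5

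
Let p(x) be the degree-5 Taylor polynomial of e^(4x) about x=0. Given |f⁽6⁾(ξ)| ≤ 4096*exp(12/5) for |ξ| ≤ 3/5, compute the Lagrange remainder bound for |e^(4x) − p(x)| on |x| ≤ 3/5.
20736*exp(12/5)/78125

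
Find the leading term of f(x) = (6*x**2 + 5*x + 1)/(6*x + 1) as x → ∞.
x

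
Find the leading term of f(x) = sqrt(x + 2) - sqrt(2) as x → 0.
sqrt(2)*x/4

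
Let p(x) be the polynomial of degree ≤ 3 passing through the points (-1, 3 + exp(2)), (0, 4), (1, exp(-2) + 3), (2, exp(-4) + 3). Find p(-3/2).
(-5 + 21*exp(2) + (13 + 35*exp(2))*exp(4))*exp(-4)/16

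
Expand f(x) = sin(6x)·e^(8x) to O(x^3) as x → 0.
6*x + 48*x**2 + O(x**3)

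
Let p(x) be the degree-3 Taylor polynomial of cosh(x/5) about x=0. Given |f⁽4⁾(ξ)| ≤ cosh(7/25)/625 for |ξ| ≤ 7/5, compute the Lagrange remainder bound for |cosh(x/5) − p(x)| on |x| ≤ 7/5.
2401*cosh(7/25)/9375000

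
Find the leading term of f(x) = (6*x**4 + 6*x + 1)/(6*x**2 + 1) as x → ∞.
x**2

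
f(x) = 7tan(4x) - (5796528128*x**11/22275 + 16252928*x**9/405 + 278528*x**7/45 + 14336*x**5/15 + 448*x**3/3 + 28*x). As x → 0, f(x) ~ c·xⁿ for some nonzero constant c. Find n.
13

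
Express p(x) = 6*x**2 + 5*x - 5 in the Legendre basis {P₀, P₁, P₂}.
(-3)P₀ + (5)P₁ + (4)P₂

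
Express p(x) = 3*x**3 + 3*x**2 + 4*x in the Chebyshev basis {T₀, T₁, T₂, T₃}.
(3/2)T₀ + (25/4)T₁ + (3/2)T₂ + (3/4)T₃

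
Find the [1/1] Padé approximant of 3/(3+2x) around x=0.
1/(2*x/3 + 1)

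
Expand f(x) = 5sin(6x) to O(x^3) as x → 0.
30*x + O(x**3)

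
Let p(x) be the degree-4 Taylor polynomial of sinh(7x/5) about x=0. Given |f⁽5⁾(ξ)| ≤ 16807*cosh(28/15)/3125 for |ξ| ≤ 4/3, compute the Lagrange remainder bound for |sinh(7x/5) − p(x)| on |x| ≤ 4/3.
2151296*cosh(28/15)/11390625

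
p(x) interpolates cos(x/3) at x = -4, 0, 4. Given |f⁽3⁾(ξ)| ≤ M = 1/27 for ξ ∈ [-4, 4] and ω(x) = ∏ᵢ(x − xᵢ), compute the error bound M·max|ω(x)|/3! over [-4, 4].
64*sqrt(3)/729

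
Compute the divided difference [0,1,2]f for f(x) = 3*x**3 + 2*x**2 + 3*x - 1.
11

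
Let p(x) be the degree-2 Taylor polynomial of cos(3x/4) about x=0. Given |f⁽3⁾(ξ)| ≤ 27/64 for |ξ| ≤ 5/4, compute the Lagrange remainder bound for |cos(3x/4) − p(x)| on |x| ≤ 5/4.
1125/8192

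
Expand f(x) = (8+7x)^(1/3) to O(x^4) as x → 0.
2 + 7*x/12 - 49*x**2/288 + 1715*x**3/20736 + O(x**4)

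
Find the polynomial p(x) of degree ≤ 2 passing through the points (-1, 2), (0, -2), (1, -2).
2*x**2 - 2*x - 2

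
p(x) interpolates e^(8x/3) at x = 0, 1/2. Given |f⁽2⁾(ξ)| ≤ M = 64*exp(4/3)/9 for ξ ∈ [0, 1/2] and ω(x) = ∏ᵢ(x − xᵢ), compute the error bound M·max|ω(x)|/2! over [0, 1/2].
2*exp(4/3)/9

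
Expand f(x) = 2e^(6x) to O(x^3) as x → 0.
2 + 12*x + 36*x**2 + O(x**3)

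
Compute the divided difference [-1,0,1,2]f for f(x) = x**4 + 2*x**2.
2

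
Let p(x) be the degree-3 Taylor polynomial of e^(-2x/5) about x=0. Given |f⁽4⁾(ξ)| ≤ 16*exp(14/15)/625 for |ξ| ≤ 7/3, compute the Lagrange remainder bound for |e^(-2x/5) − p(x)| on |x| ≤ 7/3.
4802*exp(14/15)/151875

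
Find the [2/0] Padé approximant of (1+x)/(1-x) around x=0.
2*x**2 + 2*x + 1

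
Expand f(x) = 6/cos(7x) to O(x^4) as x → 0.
6 + 147*x**2 + O(x**4)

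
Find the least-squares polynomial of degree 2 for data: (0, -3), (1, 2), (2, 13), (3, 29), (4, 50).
-109/35 + (191/70)x + (37/14)x²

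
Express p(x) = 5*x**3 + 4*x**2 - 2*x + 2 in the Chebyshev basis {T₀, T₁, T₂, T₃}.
(4)T₀ + (7/4)T₁ + (2)T₂ + (5/4)T₃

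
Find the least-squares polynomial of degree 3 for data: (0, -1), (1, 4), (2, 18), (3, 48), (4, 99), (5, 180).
-22/21 + (185/63)x + (23/21)x² + (10/9)x³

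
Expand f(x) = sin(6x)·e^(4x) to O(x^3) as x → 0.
6*x + 24*x**2 + O(x**3)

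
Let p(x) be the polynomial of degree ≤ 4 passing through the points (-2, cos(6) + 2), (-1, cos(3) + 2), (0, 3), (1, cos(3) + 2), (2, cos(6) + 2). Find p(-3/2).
21*cos(3)/16 + 15*cos(6)/64 + 93/64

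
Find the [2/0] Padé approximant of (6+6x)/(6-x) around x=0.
7*x**2/36 + 7*x/6 + 1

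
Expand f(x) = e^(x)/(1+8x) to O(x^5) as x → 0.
1 - 7*x + 113*x**2/2 - 2711*x**3/6 + 86753*x**4/24 + O(x**5)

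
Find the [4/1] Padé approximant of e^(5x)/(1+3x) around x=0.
(310625*x**4/12696 + 20875*x**3/1587 + 10725*x**2/1058 + 2020*x/529 + 1)/(962*x/529 + 1)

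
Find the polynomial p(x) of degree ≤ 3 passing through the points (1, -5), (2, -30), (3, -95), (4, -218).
-3*x**3 - 2*x**2 + 2*x - 2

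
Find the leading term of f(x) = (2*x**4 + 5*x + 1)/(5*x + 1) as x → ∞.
2*x**3/5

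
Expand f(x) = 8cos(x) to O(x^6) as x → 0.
8 - 4*x**2 + x**4/3 + O(x**6)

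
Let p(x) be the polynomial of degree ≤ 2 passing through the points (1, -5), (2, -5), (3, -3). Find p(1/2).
-17/4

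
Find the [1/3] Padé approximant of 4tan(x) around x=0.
4*x/(1 - x**2/3)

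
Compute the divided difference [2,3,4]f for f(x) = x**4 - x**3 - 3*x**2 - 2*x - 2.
43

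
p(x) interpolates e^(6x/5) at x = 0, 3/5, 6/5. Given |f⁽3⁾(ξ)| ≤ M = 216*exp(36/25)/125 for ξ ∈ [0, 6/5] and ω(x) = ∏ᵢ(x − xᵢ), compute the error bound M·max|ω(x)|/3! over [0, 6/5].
216*sqrt(3)*exp(36/25)/15625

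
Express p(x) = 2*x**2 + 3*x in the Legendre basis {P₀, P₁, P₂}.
(2/3)P₀ + (3)P₁ + (4/3)P₂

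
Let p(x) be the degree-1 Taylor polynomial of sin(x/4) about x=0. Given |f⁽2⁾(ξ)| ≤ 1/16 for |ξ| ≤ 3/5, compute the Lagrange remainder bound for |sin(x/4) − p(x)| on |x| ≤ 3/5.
9/800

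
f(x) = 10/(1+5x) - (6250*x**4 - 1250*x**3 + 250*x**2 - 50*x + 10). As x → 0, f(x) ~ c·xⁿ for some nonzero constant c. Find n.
5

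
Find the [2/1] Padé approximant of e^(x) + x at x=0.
(-x**2/6 + 5*x/3 + 1)/(1 - x/3)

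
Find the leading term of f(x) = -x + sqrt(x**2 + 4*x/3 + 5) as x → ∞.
2/3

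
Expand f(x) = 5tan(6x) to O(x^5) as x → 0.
30*x + 360*x**3 + O(x**5)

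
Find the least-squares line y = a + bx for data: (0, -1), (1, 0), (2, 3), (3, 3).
a = -1, b = 3/2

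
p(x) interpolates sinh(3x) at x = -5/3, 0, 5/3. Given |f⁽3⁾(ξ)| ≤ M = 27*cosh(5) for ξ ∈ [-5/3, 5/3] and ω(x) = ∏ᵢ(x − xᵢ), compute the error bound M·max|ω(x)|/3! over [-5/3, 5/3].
125*sqrt(3)*cosh(5)/27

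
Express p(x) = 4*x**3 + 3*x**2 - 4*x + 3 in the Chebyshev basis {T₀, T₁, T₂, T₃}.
(9/2)T₀ - T₁ + (3/2)T₂ + T₃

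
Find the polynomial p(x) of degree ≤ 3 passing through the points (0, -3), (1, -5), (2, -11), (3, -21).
-2*x**2 - 3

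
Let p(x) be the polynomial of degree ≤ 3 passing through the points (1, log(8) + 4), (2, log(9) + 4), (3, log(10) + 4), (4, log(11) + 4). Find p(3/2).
log(3*11**(1/16)*2**(5/8)*3**(7/8)*5**(11/16)/5) + 4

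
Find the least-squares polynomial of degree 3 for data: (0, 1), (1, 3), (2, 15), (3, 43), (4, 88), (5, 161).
37/42 + (-187/252)x + (47/21)x² + (31/36)x³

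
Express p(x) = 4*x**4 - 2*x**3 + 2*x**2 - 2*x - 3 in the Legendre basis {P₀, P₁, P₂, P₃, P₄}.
(-23/15)P₀ + (-16/5)P₁ + (76/21)P₂ + (-4/5)P₃ + (32/35)P₄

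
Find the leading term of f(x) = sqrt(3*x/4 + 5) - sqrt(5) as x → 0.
3*sqrt(5)*x/40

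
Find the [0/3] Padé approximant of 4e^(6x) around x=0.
4/(-36*x**3 + 18*x**2 - 6*x + 1)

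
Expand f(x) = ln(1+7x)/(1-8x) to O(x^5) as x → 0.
7*x + 63*x**2/2 + 1099*x**3/3 + 27965*x**4/12 + O(x**5)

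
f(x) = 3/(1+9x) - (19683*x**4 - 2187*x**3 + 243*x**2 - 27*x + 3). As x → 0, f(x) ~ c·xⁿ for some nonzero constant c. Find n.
5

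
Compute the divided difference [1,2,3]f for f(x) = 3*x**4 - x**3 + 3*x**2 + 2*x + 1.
72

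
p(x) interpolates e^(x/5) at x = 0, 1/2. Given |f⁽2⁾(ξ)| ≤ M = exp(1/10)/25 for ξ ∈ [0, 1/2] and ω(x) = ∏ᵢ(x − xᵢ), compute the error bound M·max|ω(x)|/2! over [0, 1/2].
exp(1/10)/800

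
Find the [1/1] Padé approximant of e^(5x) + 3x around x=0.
(103*x/16 + 1)/(1 - 25*x/16)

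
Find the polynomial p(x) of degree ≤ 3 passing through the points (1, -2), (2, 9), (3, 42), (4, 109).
2*x**3 - x**2 - 3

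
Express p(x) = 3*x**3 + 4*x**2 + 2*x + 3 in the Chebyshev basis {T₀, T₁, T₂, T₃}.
(5)T₀ + (17/4)T₁ + (2)T₂ + (3/4)T₃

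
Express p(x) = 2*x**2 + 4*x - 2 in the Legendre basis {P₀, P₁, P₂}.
(-4/3)P₀ + (4)P₁ + (4/3)P₂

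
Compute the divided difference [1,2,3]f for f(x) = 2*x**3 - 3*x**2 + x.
9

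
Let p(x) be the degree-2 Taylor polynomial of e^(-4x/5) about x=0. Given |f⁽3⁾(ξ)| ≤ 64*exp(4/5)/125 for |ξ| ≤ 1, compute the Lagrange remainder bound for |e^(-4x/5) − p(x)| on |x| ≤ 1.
32*exp(4/5)/375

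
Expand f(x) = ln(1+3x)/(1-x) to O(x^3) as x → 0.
3*x - 3*x**2/2 + O(x**3)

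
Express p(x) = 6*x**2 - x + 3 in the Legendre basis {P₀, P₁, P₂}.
(5)P₀ - P₁ + (4)P₂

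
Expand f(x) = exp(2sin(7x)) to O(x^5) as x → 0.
1 + 14*x + 98*x**2 + 343*x**3 + O(x**5)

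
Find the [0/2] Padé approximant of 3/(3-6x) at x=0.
1/(1 - 2*x)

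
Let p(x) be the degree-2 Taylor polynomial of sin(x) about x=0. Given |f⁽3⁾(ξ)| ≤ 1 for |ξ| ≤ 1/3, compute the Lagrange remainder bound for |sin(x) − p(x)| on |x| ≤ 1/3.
1/162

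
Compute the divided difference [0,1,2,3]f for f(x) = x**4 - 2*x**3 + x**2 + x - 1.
4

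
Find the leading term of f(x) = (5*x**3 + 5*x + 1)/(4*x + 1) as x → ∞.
5*x**2/4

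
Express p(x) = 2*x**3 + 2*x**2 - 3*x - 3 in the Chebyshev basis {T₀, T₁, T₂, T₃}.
(-2)T₀ + (-3/2)T₁ + T₂ + (1/2)T₃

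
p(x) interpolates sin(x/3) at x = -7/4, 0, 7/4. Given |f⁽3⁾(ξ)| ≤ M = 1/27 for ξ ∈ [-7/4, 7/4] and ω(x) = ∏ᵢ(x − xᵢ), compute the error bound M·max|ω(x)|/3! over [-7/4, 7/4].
343*sqrt(3)/46656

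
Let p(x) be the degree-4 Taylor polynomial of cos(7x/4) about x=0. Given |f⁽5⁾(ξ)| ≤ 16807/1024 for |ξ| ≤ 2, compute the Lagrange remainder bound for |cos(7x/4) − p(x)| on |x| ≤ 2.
16807/3840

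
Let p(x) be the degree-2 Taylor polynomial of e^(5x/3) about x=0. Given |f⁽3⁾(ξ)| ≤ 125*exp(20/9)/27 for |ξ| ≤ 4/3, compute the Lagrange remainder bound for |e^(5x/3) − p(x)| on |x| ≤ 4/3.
4000*exp(20/9)/2187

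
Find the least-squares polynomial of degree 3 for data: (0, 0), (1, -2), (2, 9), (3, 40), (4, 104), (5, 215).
-17/63 + (-823/378)x + (-23/36)x² + (209/108)x³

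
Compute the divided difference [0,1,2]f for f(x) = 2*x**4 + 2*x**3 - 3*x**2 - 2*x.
17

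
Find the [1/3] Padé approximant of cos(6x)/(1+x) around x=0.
(1 - 15*x)/(-252*x**3 + 3*x**2 - 14*x + 1)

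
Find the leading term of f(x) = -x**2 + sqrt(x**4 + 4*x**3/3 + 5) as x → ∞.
2*x/3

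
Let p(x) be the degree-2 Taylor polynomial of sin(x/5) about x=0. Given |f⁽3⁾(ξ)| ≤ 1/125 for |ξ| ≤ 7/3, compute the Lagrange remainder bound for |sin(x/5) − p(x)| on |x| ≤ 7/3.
343/20250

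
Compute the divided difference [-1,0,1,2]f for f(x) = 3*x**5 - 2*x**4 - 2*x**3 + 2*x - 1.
9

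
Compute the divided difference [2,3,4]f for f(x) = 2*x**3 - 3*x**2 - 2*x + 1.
15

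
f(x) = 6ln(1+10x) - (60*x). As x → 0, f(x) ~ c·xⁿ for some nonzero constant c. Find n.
2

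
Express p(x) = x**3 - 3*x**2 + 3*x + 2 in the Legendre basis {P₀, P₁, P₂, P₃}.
P₀ + (18/5)P₁ + (-2)P₂ + (2/5)P₃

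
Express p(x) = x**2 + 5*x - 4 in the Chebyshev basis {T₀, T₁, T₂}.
(-7/2)T₀ + (5)T₁ + (1/2)T₂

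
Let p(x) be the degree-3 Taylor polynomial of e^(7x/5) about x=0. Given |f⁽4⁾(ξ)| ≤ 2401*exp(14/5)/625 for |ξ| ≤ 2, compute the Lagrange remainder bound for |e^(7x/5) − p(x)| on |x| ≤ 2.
4802*exp(14/5)/1875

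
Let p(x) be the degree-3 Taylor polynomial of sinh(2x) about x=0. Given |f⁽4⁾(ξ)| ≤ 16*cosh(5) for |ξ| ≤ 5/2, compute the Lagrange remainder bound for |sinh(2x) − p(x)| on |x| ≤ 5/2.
625*cosh(5)/24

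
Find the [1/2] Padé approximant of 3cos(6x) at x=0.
3/(18*x**2 + 1)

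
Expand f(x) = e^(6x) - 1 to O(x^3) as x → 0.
6*x + 18*x**2 + O(x**3)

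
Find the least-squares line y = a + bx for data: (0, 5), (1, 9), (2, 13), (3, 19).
a = 23/5, b = 23/5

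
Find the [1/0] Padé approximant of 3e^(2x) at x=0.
6*x + 3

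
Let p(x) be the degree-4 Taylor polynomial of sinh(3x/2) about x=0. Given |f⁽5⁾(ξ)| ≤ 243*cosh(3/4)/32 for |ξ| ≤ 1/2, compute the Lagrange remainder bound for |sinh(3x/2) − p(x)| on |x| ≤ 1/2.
81*cosh(3/4)/40960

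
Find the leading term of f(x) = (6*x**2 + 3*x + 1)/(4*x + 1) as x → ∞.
3*x/2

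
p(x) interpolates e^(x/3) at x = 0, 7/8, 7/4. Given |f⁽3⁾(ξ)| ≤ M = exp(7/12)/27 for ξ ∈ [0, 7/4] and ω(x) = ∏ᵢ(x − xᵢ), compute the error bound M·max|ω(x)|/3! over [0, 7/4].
343*sqrt(3)*exp(7/12)/373248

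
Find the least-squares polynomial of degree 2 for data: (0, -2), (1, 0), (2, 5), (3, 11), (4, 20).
-72/35 + (17/14)x + (15/14)x²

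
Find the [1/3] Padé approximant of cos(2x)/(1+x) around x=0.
(1 - 5*x/3)/(-4*x**3/3 + x**2/3 - 2*x/3 + 1)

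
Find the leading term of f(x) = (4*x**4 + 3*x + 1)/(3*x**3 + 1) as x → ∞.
4*x/3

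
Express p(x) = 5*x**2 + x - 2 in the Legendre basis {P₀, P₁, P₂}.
(-1/3)P₀ + P₁ + (10/3)P₂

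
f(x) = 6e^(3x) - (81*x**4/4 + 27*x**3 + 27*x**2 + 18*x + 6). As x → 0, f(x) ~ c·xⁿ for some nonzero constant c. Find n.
5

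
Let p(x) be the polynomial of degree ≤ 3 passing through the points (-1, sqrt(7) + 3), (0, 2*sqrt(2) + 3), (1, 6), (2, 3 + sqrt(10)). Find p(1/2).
-sqrt(10)/16 - sqrt(7)/16 + 9*sqrt(2)/8 + 75/16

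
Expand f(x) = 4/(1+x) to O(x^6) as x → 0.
4 - 4*x + 4*x**2 - 4*x**3 + 4*x**4 - 4*x**5 + O(x**6)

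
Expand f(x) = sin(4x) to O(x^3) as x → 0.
4*x + O(x**3)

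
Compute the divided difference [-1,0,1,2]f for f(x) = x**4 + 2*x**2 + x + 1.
2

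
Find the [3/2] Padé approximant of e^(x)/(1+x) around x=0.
(8*x**3/165 + 57*x**2/220 + 42*x/55 + 1)/(-53*x**2/220 + 42*x/55 + 1)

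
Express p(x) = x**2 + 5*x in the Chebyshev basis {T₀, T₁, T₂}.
(1/2)T₀ + (5)T₁ + (1/2)T₂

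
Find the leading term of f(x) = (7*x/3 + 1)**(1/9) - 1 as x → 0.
7*x/27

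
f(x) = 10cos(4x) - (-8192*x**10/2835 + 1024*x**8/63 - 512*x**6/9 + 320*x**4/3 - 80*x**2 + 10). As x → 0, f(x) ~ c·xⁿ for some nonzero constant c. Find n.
12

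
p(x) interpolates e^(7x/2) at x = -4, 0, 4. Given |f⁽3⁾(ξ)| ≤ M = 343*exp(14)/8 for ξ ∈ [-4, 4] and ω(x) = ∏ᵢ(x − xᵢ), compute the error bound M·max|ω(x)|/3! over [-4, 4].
2744*sqrt(3)*exp(14)/27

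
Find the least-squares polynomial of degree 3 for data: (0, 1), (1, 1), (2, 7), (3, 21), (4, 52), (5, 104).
37/42 + (71/252)x + (-55/84)x² + (17/18)x³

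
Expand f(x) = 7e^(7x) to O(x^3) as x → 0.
7 + 49*x + 343*x**2/2 + O(x**3)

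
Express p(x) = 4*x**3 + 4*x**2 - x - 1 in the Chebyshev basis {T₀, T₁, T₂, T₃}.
T₀ + (2)T₁ + (2)T₂ + T₃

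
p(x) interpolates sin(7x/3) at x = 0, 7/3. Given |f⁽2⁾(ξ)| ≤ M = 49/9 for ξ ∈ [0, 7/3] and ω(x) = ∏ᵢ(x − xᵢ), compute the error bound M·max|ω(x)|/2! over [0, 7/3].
2401/648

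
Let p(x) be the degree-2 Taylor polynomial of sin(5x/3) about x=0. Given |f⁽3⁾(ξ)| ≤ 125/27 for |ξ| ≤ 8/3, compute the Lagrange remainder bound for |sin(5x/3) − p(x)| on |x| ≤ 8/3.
32000/2187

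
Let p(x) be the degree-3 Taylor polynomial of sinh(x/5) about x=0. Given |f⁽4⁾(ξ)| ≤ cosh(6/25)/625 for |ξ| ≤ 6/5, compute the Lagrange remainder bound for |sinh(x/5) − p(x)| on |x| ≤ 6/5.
54*cosh(6/25)/390625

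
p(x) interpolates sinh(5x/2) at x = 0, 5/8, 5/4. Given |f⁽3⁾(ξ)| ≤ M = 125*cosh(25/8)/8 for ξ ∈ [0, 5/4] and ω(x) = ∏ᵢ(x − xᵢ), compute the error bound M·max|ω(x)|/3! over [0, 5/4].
15625*sqrt(3)*cosh(25/8)/110592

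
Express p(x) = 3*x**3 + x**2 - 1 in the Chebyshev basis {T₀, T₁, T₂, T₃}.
(-1/2)T₀ + (9/4)T₁ + (1/2)T₂ + (3/4)T₃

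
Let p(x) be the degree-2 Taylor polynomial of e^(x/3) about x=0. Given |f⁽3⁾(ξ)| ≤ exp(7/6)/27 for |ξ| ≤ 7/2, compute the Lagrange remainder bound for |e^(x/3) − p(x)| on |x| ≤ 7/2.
343*exp(7/6)/1296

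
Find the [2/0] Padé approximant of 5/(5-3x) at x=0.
9*x**2/25 + 3*x/5 + 1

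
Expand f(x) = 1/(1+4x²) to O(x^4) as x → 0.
1 - 4*x**2 + O(x**4)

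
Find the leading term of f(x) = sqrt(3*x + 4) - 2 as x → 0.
3*x/4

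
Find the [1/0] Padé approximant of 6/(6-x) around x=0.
x/6 + 1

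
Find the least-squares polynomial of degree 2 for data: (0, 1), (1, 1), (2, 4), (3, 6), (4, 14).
8/7 + (-83/70)x + (15/14)x²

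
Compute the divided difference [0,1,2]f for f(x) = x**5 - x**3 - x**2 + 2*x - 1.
11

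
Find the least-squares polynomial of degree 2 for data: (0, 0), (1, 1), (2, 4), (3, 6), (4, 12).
3/35 + (23/70)x + (9/14)x²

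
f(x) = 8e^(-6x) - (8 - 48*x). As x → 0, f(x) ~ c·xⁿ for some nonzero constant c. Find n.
2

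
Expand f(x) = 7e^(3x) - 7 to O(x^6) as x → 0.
21*x + 63*x**2/2 + 63*x**3/2 + 189*x**4/8 + 567*x**5/40 + O(x**6)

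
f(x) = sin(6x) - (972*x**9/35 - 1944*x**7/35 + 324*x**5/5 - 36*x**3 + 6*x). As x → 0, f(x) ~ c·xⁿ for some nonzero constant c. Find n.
11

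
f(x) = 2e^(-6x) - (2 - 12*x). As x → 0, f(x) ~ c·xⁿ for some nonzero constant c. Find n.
2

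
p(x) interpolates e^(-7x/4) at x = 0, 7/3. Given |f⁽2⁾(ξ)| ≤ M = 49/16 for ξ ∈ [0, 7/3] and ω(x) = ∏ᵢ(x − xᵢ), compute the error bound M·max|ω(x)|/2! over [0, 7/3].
2401/1152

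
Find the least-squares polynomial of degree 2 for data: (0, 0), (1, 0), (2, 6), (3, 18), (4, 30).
-18/35 + (-27/35)x + (15/7)x²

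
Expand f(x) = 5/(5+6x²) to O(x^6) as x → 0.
1 - 6*x**2/5 + 36*x**4/25 + O(x**6)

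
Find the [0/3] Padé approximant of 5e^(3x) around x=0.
5/(-9*x**3/2 + 9*x**2/2 - 3*x + 1)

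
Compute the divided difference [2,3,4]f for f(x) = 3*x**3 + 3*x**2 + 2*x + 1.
30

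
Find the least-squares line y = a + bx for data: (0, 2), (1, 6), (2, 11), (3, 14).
a = 21/10, b = 41/10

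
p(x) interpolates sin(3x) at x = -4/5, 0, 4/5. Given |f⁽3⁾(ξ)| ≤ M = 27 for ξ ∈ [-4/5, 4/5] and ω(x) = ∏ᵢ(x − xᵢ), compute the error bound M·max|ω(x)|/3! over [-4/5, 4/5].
64*sqrt(3)/125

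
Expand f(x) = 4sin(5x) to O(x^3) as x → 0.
20*x + O(x**3)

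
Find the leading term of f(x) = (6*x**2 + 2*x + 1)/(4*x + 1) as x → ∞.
3*x/2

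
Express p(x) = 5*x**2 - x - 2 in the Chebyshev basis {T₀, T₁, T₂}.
(1/2)T₀ - T₁ + (5/2)T₂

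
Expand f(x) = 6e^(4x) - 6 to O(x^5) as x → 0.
24*x + 48*x**2 + 64*x**3 + 64*x**4 + O(x**5)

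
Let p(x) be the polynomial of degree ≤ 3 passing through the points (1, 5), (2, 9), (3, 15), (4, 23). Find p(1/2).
15/4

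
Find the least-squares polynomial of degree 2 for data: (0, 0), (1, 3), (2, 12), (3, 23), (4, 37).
-13/35 + (89/35)x + (12/7)x²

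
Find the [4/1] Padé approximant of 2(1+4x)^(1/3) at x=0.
(512*x**4/243 - 1024*x**3/405 + 64*x**2/15 + 128*x/15 + 2)/(44*x/15 + 1)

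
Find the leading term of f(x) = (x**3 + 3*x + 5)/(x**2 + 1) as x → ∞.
x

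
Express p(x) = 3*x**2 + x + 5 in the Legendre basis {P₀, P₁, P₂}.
(6)P₀ + P₁ + (2)P₂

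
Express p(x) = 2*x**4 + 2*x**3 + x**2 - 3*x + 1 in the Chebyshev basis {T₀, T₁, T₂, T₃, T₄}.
(9/4)T₀ + (-3/2)T₁ + (3/2)T₂ + (1/2)T₃ + (1/4)T₄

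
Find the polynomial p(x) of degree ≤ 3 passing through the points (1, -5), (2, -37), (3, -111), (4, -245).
-3*x**3 - 3*x**2 - 2*x + 3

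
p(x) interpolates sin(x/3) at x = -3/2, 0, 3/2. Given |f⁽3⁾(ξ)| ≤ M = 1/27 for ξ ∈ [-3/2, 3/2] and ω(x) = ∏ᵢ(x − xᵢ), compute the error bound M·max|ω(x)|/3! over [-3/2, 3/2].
sqrt(3)/216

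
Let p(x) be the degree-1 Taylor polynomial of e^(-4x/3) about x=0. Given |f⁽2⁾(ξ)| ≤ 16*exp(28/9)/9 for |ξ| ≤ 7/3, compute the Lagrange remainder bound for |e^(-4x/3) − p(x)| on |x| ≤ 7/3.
392*exp(28/9)/81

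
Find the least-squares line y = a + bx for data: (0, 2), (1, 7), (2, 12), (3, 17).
a = 2, b = 5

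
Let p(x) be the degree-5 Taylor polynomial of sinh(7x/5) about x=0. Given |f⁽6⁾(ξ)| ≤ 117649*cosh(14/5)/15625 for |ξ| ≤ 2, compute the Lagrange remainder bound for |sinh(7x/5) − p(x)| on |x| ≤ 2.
470596*cosh(14/5)/703125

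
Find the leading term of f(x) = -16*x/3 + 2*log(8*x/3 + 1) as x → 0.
-64*x**2/9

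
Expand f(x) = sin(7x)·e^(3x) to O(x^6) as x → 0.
7*x + 21*x**2 - 77*x**3/3 - 140*x**4 - 2807*x**5/30 + O(x**6)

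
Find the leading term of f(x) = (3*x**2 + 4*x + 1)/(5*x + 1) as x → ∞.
3*x/5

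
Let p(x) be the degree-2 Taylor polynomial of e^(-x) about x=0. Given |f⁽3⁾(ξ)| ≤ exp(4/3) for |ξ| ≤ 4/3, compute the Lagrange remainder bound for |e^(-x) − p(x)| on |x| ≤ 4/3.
32*exp(4/3)/81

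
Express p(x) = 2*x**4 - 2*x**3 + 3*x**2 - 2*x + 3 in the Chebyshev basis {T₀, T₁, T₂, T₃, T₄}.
(21/4)T₀ + (-7/2)T₁ + (5/2)T₂ + (-1/2)T₃ + (1/4)T₄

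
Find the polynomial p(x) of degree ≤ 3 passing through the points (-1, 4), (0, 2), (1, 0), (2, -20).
-3*x**3 + x + 2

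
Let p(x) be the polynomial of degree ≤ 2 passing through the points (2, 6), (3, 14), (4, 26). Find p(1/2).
3/2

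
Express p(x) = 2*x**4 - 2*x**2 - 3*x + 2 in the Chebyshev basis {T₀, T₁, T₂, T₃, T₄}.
(7/4)T₀ + (-3)T₁ + (1/4)T₄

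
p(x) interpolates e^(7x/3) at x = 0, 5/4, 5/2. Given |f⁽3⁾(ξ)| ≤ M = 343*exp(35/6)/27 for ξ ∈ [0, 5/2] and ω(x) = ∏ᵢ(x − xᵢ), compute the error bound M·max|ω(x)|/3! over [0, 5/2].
42875*sqrt(3)*exp(35/6)/46656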